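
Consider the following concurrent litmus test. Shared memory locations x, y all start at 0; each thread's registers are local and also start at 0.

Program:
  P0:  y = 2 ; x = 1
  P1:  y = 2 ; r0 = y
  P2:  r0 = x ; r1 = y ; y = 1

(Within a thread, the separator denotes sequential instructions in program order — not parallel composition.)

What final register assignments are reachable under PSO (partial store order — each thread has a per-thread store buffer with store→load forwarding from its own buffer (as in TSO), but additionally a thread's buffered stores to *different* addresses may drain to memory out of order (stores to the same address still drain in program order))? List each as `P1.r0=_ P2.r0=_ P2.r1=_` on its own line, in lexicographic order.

P1.r0=1 P2.r0=0 P2.r1=0
P1.r0=1 P2.r0=0 P2.r1=2
P1.r0=1 P2.r0=1 P2.r1=0
P1.r0=1 P2.r0=1 P2.r1=2
P1.r0=2 P2.r0=0 P2.r1=0
P1.r0=2 P2.r0=0 P2.r1=2
P1.r0=2 P2.r0=1 P2.r1=0
P1.r0=2 P2.r0=1 P2.r1=2

outcome vector order: (P1.r0,P2.r0,P2.r1)
|PSO outcomes| = 8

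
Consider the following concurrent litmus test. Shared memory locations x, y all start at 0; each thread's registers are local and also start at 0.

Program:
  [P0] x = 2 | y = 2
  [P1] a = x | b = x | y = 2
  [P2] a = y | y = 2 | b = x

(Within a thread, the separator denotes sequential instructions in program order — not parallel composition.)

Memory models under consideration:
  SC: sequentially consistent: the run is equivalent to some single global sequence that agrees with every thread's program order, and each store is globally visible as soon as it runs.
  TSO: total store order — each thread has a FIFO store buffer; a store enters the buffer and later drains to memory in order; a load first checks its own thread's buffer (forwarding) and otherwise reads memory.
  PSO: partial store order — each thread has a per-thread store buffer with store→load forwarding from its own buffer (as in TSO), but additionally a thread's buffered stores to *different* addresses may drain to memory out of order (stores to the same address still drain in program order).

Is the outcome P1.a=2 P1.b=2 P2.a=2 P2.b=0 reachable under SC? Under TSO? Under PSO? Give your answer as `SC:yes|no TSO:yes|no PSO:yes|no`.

SC:no TSO:no PSO:yes

outcome vector order: (P1.a,P1.b,P2.a,P2.b)
[SC] allowed = {(0,0,0,0) (0,0,0,2) (0,0,2,0) (0,0,2,2) (0,2,0,0) (0,2,0,2) (0,2,2,2) (2,2,0,0) (2,2,0,2) (2,2,2,2)}
[TSO] allowed = {(0,0,0,0) (0,0,0,2) (0,0,2,0) (0,0,2,2) (0,2,0,0) (0,2,0,2) (0,2,2,2) (2,2,0,0) (2,2,0,2) (2,2,2,2)}
[PSO] allowed = {(0,0,0,0) (0,0,0,2) (0,0,2,0) (0,0,2,2) (0,2,0,0) (0,2,0,2) (0,2,2,0) (0,2,2,2) (2,2,0,0) (2,2,0,2) (2,2,2,0) (2,2,2,2)}
target (2,2,2,0) ∈ {PSO}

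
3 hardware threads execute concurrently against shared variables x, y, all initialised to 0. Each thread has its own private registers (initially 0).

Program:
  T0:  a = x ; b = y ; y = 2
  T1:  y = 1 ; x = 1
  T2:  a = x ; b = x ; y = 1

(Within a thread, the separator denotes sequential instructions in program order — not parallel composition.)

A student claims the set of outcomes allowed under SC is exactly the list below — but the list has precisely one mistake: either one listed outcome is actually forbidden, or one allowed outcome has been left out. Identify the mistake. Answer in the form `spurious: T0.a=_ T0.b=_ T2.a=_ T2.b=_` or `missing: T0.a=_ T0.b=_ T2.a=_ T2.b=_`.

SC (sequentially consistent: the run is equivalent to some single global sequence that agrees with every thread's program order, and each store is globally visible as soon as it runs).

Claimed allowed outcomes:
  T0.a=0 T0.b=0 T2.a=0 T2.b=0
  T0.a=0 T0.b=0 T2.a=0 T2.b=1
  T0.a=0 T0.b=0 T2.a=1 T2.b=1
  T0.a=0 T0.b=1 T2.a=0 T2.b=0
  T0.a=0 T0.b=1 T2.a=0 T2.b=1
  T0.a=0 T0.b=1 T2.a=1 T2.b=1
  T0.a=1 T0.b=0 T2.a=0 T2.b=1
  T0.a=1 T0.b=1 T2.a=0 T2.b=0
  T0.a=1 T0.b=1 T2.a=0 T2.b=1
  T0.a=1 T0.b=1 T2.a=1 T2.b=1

outcome vector order: (T0.a,T0.b,T2.a,T2.b)
SC (9): (0,0,0,0), (0,0,0,1), (0,0,1,1), (0,1,0,0), (0,1,0,1), (0,1,1,1), (1,1,0,0), (1,1,0,1), (1,1,1,1)
claimed∖SC = {(1,0,0,1)}

spurious: T0.a=1 T0.b=0 T2.a=0 T2.b=1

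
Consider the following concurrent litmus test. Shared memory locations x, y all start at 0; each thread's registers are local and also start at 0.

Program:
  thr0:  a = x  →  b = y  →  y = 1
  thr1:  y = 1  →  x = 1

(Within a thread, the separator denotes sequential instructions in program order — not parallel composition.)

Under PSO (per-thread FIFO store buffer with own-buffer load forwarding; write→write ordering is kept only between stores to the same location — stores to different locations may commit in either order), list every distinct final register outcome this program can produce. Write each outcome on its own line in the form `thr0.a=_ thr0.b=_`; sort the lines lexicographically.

outcome vector order: (thr0.a,thr0.b)
|PSO outcomes| = 4

thr0.a=0 thr0.b=0
thr0.a=0 thr0.b=1
thr0.a=1 thr0.b=0
thr0.a=1 thr0.b=1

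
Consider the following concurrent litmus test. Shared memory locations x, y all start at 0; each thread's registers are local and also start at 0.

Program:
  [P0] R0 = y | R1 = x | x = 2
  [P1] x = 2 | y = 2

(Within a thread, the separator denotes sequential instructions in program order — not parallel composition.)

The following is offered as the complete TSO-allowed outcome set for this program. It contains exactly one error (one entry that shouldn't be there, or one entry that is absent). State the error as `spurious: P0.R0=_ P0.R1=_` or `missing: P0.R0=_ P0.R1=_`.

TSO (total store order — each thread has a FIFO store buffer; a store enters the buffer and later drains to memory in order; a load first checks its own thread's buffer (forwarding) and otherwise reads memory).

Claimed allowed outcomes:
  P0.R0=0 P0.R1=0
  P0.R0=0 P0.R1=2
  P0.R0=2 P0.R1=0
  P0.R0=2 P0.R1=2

spurious: P0.R0=2 P0.R1=0

outcome vector order: (P0.R0,P0.R1)
TSO (3): (0,0); (0,2); (2,2)
claimed∖TSO = {(2,0)}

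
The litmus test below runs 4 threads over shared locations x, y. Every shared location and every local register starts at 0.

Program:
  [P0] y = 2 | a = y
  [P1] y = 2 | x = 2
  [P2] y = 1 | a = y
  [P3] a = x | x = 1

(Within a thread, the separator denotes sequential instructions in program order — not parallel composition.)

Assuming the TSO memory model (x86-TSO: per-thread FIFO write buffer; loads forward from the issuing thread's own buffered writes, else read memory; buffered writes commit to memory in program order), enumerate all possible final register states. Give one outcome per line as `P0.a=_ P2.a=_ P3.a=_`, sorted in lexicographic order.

outcome vector order: (P0.a,P2.a,P3.a)
|TSO outcomes| = 8

P0.a=1 P2.a=1 P3.a=0
P0.a=1 P2.a=1 P3.a=2
P0.a=1 P2.a=2 P3.a=0
P0.a=1 P2.a=2 P3.a=2
P0.a=2 P2.a=1 P3.a=0
P0.a=2 P2.a=1 P3.a=2
P0.a=2 P2.a=2 P3.a=0
P0.a=2 P2.a=2 P3.a=2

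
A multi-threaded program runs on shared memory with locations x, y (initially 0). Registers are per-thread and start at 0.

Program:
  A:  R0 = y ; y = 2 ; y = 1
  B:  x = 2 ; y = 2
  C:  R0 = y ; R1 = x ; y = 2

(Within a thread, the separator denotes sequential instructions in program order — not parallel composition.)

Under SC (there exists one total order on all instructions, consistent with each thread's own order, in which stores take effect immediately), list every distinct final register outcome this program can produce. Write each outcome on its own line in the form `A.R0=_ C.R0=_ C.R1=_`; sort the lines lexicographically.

outcome vector order: (A.R0,C.R0,C.R1)
|SC outcomes| = 10

A.R0=0 C.R0=0 C.R1=0
A.R0=0 C.R0=0 C.R1=2
A.R0=0 C.R0=1 C.R1=0
A.R0=0 C.R0=1 C.R1=2
A.R0=0 C.R0=2 C.R1=0
A.R0=0 C.R0=2 C.R1=2
A.R0=2 C.R0=0 C.R1=0
A.R0=2 C.R0=0 C.R1=2
A.R0=2 C.R0=1 C.R1=2
A.R0=2 C.R0=2 C.R1=2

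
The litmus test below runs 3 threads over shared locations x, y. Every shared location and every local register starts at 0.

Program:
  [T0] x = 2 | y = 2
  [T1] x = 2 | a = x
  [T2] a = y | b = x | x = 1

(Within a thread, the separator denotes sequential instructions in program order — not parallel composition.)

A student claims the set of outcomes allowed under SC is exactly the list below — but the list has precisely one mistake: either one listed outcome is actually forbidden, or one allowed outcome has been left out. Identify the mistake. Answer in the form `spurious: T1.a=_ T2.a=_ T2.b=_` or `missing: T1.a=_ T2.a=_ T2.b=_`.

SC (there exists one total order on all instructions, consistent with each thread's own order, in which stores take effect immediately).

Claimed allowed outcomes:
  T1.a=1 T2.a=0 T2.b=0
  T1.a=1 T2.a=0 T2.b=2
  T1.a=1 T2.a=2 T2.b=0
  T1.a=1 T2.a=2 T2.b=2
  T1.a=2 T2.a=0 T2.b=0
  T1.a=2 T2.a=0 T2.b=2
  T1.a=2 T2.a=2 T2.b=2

outcome vector order: (T1.a,T2.a,T2.b)
SC (6): (1,0,0) (1,0,2) (1,2,2) (2,0,0) (2,0,2) (2,2,2)
claimed∖SC = {(1,2,0)}

spurious: T1.a=1 T2.a=2 T2.b=0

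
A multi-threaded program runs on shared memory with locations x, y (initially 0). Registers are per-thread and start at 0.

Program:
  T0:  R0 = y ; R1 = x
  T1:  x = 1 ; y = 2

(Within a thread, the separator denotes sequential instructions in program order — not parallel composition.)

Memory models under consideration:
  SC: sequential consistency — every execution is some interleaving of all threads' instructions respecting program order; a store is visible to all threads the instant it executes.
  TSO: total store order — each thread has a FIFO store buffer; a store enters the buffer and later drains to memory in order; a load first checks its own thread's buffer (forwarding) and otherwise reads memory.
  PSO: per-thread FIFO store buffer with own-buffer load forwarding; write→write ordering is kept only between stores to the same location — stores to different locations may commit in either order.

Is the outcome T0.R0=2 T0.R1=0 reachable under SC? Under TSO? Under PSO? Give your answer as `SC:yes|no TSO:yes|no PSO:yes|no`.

SC:no TSO:no PSO:yes

outcome vector order: (T0.R0,T0.R1)
under SC → <0 0> <0 1> <2 1>
under TSO → <0 0> <0 1> <2 1>
under PSO → <0 0> <0 1> <2 0> <2 1>
target <2 0> ∈ {PSO}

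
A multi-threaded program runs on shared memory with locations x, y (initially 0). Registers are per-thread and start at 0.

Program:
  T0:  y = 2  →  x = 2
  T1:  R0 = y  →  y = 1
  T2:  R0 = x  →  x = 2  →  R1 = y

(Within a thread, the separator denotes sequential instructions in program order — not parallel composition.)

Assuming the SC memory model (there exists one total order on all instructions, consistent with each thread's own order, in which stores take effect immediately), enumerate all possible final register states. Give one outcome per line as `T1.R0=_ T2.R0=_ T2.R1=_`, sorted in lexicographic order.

T1.R0=0 T2.R0=0 T2.R1=0
T1.R0=0 T2.R0=0 T2.R1=1
T1.R0=0 T2.R0=0 T2.R1=2
T1.R0=0 T2.R0=2 T2.R1=1
T1.R0=0 T2.R0=2 T2.R1=2
T1.R0=2 T2.R0=0 T2.R1=0
T1.R0=2 T2.R0=0 T2.R1=1
T1.R0=2 T2.R0=0 T2.R1=2
T1.R0=2 T2.R0=2 T2.R1=1
T1.R0=2 T2.R0=2 T2.R1=2

outcome vector order: (T1.R0,T2.R0,T2.R1)
|SC outcomes| = 10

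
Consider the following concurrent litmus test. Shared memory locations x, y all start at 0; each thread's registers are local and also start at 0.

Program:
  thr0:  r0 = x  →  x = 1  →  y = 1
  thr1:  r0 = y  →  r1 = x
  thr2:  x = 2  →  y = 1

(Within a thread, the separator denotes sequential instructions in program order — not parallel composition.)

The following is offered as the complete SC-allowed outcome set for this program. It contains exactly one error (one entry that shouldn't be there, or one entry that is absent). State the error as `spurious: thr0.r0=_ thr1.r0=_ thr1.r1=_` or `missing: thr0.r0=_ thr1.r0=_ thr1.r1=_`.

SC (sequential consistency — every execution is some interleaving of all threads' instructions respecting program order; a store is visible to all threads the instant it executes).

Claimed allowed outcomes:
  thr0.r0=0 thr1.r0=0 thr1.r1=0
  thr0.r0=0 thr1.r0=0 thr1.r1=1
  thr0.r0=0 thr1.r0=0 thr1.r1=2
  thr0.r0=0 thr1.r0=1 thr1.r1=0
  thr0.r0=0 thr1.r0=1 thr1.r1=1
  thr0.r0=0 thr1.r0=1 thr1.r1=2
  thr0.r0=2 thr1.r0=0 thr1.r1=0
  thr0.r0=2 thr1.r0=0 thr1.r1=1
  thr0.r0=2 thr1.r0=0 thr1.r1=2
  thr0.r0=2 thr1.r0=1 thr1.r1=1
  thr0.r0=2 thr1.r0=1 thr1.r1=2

spurious: thr0.r0=0 thr1.r0=1 thr1.r1=0

outcome vector order: (thr0.r0,thr1.r0,thr1.r1)
SC (10): 000; 001; 002; 011; 012; 200; 201; 202; 211; 212
claimed∖SC = {010}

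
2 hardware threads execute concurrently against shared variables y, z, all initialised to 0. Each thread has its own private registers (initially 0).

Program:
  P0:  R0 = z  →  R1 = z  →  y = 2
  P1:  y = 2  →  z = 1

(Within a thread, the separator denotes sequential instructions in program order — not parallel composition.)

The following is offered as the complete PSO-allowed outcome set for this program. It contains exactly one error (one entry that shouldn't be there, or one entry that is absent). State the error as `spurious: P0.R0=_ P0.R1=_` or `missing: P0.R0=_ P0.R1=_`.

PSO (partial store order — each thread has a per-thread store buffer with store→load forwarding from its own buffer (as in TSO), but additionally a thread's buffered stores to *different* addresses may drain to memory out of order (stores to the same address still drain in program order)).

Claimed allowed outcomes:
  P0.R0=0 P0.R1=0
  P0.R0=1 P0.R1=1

outcome vector order: (P0.R0,P0.R1)
PSO (3): (0,0), (0,1), (1,1)
PSO∖claimed = {(0,1)}

missing: P0.R0=0 P0.R1=1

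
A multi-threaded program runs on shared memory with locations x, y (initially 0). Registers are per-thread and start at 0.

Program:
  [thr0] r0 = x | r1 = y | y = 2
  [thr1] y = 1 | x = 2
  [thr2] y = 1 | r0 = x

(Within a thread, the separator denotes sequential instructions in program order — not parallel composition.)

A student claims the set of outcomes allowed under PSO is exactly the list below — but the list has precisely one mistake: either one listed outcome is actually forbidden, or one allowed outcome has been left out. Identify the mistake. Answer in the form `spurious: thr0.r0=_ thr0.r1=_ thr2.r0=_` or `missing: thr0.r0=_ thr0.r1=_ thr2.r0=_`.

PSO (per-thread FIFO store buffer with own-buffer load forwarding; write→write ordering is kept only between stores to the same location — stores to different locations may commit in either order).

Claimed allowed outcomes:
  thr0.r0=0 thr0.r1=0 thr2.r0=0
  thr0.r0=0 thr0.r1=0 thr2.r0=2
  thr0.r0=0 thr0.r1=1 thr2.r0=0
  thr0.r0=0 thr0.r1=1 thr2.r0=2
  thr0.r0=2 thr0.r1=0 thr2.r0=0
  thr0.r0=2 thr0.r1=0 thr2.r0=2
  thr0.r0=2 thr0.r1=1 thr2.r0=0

outcome vector order: (thr0.r0,thr0.r1,thr2.r0)
[PSO] allowed = {<0 0 0>; <0 0 2>; <0 1 0>; <0 1 2>; <2 0 0>; <2 0 2>; <2 1 0>; <2 1 2>}
PSO∖claimed = {<2 1 2>}

missing: thr0.r0=2 thr0.r1=1 thr2.r0=2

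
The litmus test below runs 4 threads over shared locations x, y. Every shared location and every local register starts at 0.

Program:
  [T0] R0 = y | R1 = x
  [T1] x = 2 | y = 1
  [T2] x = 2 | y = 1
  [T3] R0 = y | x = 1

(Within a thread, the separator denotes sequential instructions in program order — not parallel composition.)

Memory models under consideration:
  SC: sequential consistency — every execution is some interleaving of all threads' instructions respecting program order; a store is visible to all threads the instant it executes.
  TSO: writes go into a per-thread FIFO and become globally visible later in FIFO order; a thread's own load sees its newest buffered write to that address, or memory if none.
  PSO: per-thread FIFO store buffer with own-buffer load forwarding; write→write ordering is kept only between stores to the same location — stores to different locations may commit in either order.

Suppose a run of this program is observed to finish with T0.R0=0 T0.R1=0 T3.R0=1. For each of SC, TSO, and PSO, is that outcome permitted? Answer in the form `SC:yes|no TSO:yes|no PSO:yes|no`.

SC:yes TSO:yes PSO:yes

outcome vector order: (T0.R0,T0.R1,T3.R0)
SC: 10 outcomes — {000; 001; 010; 011; 020; 021; 110; 111; 120; 121}
TSO: 10 outcomes — {000; 001; 010; 011; 020; 021; 110; 111; 120; 121}
PSO: 12 outcomes — {000; 001; 010; 011; 020; 021; 100; 101; 110; 111; 120; 121}
target 001 ∈ {SC,TSO,PSO}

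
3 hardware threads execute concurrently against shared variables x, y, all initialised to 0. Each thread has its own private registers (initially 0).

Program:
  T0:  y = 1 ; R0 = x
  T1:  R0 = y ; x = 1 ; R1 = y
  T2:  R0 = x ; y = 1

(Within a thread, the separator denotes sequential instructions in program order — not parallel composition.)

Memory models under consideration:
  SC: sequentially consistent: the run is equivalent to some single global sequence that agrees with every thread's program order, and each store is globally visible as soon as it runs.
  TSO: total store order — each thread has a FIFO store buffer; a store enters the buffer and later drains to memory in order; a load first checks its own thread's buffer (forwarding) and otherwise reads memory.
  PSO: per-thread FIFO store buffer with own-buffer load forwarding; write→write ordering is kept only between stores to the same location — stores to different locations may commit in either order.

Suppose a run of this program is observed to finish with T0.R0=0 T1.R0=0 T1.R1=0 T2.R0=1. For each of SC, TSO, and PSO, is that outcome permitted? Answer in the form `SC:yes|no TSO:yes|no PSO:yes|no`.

outcome vector order: (T0.R0,T1.R0,T1.R1,T2.R0)
under SC → (0,0,1,0), (0,0,1,1), (0,1,1,0), (0,1,1,1), (1,0,0,0), (1,0,0,1), (1,0,1,0), (1,0,1,1), (1,1,1,0), (1,1,1,1)
under TSO → (0,0,0,0), (0,0,0,1), (0,0,1,0), (0,0,1,1), (0,1,1,0), (0,1,1,1), (1,0,0,0), (1,0,0,1), (1,0,1,0), (1,0,1,1), (1,1,1,0), (1,1,1,1)
under PSO → (0,0,0,0), (0,0,0,1), (0,0,1,0), (0,0,1,1), (0,1,1,0), (0,1,1,1), (1,0,0,0), (1,0,0,1), (1,0,1,0), (1,0,1,1), (1,1,1,0), (1,1,1,1)
target (0,0,0,1) ∈ {TSO,PSO}

SC:no TSO:yes PSO:yes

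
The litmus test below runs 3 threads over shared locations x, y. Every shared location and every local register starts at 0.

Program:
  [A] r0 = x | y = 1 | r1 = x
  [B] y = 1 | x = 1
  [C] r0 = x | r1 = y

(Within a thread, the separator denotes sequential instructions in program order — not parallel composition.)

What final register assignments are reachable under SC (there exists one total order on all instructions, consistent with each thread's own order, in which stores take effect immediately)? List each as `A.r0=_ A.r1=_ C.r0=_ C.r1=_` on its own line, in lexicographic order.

A.r0=0 A.r1=0 C.r0=0 C.r1=0
A.r0=0 A.r1=0 C.r0=0 C.r1=1
A.r0=0 A.r1=0 C.r0=1 C.r1=1
A.r0=0 A.r1=1 C.r0=0 C.r1=0
A.r0=0 A.r1=1 C.r0=0 C.r1=1
A.r0=0 A.r1=1 C.r0=1 C.r1=1
A.r0=1 A.r1=1 C.r0=0 C.r1=0
A.r0=1 A.r1=1 C.r0=0 C.r1=1
A.r0=1 A.r1=1 C.r0=1 C.r1=1

outcome vector order: (A.r0,A.r1,C.r0,C.r1)
|SC outcomes| = 9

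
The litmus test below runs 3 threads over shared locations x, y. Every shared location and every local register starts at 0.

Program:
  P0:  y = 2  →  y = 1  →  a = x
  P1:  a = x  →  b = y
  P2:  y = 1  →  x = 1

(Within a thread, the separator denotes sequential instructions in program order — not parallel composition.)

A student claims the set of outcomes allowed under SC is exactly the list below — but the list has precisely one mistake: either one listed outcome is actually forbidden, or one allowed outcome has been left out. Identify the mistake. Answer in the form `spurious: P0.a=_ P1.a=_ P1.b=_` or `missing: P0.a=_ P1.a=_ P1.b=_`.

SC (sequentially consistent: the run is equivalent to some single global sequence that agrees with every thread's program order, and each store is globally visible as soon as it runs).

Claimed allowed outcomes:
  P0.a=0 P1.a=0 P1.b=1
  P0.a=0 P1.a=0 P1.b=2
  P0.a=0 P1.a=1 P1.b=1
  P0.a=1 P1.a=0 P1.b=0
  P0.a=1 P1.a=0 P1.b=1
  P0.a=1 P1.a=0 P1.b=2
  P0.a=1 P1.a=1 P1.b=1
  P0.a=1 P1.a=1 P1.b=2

outcome vector order: (P0.a,P1.a,P1.b)
under SC → 0/0/0; 0/0/1; 0/0/2; 0/1/1; 1/0/0; 1/0/1; 1/0/2; 1/1/1; 1/1/2
SC∖claimed = {0/0/0}

missing: P0.a=0 P1.a=0 P1.b=0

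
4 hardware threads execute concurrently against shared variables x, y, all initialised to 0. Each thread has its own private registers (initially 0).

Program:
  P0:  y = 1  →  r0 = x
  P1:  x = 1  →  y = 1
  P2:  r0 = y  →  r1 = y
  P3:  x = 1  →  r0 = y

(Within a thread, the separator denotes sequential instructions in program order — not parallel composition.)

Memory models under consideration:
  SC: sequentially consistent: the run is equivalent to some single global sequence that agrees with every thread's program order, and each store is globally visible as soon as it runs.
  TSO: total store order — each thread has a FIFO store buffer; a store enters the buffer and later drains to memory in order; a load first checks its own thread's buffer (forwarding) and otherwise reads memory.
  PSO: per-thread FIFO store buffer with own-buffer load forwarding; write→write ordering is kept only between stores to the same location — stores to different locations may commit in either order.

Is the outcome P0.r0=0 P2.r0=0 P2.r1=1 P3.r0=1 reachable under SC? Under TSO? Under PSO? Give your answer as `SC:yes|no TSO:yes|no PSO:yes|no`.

SC:yes TSO:yes PSO:yes

outcome vector order: (P0.r0,P2.r0,P2.r1,P3.r0)
under SC → 0001; 0011; 0111; 1000; 1001; 1010; 1011; 1110; 1111
under TSO → 0000; 0001; 0010; 0011; 0110; 0111; 1000; 1001; 1010; 1011; 1110; 1111
under PSO → 0000; 0001; 0010; 0011; 0110; 0111; 1000; 1001; 1010; 1011; 1110; 1111
target 0011 ∈ {SC,TSO,PSO}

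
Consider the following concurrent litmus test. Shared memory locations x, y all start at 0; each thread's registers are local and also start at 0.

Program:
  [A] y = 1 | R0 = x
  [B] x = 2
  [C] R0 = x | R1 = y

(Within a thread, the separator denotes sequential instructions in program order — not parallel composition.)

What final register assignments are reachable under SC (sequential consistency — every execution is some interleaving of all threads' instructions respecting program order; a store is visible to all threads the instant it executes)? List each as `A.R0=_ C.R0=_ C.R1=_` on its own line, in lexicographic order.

outcome vector order: (A.R0,C.R0,C.R1)
|SC outcomes| = 7

A.R0=0 C.R0=0 C.R1=0
A.R0=0 C.R0=0 C.R1=1
A.R0=0 C.R0=2 C.R1=1
A.R0=2 C.R0=0 C.R1=0
A.R0=2 C.R0=0 C.R1=1
A.R0=2 C.R0=2 C.R1=0
A.R0=2 C.R0=2 C.R1=1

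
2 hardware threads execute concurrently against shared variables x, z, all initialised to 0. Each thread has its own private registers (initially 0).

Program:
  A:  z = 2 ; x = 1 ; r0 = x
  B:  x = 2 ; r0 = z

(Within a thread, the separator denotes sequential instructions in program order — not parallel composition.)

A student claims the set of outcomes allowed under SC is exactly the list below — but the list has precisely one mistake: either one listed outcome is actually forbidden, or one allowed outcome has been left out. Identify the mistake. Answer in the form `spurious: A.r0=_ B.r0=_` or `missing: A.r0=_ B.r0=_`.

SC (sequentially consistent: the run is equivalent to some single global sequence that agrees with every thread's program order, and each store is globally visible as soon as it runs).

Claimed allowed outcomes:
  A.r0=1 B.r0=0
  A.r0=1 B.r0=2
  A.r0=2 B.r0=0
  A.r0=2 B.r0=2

spurious: A.r0=2 B.r0=0

outcome vector order: (A.r0,B.r0)
[SC] allowed = {1/0 1/2 2/2}
claimed∖SC = {2/0}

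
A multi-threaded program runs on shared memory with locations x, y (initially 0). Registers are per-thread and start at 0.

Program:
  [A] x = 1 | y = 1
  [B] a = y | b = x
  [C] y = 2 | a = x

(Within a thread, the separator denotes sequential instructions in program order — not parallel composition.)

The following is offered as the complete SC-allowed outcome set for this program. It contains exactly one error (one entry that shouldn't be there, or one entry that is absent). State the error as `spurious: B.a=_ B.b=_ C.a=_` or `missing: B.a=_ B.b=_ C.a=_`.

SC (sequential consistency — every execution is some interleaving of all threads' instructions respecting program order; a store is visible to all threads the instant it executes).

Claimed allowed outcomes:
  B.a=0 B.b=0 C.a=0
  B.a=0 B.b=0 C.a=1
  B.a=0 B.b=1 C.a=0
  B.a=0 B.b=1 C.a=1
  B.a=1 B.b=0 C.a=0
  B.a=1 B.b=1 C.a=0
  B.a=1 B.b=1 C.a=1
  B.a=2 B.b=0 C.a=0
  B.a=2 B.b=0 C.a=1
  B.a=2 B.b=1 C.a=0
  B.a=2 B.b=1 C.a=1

outcome vector order: (B.a,B.b,C.a)
SC (10): 000; 001; 010; 011; 110; 111; 200; 201; 210; 211
claimed∖SC = {100}

spurious: B.a=1 B.b=0 C.a=0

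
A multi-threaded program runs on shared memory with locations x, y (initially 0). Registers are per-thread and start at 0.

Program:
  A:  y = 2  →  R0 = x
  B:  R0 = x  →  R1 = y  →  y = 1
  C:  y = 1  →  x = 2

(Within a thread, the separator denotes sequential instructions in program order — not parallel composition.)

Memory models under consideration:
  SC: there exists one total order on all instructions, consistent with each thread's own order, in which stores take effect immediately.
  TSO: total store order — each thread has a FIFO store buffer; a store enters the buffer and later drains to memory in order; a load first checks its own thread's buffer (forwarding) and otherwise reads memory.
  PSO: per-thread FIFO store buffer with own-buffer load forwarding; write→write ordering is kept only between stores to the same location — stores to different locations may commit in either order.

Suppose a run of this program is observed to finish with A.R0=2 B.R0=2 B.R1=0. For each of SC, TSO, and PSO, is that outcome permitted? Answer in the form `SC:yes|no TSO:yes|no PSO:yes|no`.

SC:no TSO:no PSO:yes

outcome vector order: (A.R0,B.R0,B.R1)
SC (10): 000, 001, 002, 021, 022, 200, 201, 202, 221, 222
TSO (10): 000, 001, 002, 021, 022, 200, 201, 202, 221, 222
PSO (12): 000, 001, 002, 020, 021, 022, 200, 201, 202, 220, 221, 222
target 220 ∈ {PSO}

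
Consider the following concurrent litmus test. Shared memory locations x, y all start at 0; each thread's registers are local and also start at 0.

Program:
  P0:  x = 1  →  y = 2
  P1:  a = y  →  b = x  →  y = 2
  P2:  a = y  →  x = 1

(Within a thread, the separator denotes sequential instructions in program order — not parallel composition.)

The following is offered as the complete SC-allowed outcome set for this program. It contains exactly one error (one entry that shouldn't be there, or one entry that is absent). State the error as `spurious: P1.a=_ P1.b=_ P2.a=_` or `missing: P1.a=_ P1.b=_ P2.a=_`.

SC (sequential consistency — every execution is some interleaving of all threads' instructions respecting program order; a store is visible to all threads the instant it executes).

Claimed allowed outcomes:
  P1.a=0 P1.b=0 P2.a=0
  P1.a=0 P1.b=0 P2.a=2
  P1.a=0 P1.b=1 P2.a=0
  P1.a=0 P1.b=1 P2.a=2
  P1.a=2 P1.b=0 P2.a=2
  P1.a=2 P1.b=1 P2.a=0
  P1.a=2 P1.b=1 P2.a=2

outcome vector order: (P1.a,P1.b,P2.a)
SC: 6 outcomes — {<0 0 0>; <0 0 2>; <0 1 0>; <0 1 2>; <2 1 0>; <2 1 2>}
claimed∖SC = {<2 0 2>}

spurious: P1.a=2 P1.b=0 P2.a=2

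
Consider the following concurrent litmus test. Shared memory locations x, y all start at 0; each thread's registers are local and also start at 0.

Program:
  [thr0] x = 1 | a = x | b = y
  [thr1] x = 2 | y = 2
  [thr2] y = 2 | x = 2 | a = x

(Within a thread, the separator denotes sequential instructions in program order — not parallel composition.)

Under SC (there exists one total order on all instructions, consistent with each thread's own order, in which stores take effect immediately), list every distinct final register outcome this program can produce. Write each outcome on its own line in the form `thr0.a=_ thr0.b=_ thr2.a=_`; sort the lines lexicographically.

outcome vector order: (thr0.a,thr0.b,thr2.a)
|SC outcomes| = 6

thr0.a=1 thr0.b=0 thr2.a=2
thr0.a=1 thr0.b=2 thr2.a=1
thr0.a=1 thr0.b=2 thr2.a=2
thr0.a=2 thr0.b=0 thr2.a=2
thr0.a=2 thr0.b=2 thr2.a=1
thr0.a=2 thr0.b=2 thr2.a=2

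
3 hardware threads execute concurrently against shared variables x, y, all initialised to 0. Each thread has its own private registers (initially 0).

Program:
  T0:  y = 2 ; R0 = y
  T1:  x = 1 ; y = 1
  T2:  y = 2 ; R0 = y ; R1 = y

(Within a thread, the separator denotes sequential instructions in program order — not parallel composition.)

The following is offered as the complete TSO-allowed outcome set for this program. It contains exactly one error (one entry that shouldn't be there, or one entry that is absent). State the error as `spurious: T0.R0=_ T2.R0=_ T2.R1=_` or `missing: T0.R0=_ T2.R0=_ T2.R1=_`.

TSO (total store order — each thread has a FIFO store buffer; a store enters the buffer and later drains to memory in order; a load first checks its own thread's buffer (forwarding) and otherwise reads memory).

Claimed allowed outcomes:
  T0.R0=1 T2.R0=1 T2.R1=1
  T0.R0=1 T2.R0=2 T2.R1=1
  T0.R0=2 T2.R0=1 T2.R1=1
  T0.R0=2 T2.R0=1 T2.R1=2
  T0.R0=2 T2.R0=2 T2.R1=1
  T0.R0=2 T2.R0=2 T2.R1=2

missing: T0.R0=1 T2.R0=2 T2.R1=2

outcome vector order: (T0.R0,T2.R0,T2.R1)
TSO (7): 1/1/1, 1/2/1, 1/2/2, 2/1/1, 2/1/2, 2/2/1, 2/2/2
TSO∖claimed = {1/2/2}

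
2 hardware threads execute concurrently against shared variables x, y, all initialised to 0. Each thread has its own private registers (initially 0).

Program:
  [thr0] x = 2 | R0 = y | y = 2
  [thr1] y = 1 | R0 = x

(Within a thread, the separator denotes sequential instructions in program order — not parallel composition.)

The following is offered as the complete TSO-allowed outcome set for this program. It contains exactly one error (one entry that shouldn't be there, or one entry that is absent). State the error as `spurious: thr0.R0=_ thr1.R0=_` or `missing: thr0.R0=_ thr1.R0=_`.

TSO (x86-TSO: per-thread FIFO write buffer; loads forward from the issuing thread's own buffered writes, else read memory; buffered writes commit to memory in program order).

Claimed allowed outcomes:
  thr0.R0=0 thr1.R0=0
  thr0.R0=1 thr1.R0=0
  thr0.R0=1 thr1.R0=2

missing: thr0.R0=0 thr1.R0=2

outcome vector order: (thr0.R0,thr1.R0)
TSO (4): 0/0; 0/2; 1/0; 1/2
TSO∖claimed = {0/2}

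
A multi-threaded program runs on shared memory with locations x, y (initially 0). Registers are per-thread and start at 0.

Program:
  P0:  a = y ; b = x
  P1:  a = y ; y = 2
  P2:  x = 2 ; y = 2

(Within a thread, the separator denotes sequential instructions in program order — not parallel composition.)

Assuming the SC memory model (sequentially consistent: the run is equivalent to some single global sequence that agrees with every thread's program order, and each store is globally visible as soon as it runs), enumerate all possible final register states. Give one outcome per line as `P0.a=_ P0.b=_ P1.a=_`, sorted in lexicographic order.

P0.a=0 P0.b=0 P1.a=0
P0.a=0 P0.b=0 P1.a=2
P0.a=0 P0.b=2 P1.a=0
P0.a=0 P0.b=2 P1.a=2
P0.a=2 P0.b=0 P1.a=0
P0.a=2 P0.b=2 P1.a=0
P0.a=2 P0.b=2 P1.a=2

outcome vector order: (P0.a,P0.b,P1.a)
|SC outcomes| = 7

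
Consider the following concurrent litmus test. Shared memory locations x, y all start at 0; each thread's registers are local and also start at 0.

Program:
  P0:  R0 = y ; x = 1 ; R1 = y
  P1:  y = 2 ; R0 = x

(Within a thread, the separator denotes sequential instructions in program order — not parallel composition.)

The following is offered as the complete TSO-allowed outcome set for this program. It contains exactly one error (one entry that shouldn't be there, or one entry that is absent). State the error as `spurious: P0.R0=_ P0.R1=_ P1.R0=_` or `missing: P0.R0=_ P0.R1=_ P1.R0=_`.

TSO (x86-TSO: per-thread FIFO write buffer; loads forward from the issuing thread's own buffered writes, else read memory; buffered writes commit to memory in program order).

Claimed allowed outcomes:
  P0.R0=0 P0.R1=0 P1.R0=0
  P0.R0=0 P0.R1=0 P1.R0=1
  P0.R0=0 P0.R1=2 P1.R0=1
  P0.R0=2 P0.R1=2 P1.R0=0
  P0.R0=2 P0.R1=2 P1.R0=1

outcome vector order: (P0.R0,P0.R1,P1.R0)
TSO: 6 outcomes — {(0,0,0) (0,0,1) (0,2,0) (0,2,1) (2,2,0) (2,2,1)}
TSO∖claimed = {(0,2,0)}

missing: P0.R0=0 P0.R1=2 P1.R0=0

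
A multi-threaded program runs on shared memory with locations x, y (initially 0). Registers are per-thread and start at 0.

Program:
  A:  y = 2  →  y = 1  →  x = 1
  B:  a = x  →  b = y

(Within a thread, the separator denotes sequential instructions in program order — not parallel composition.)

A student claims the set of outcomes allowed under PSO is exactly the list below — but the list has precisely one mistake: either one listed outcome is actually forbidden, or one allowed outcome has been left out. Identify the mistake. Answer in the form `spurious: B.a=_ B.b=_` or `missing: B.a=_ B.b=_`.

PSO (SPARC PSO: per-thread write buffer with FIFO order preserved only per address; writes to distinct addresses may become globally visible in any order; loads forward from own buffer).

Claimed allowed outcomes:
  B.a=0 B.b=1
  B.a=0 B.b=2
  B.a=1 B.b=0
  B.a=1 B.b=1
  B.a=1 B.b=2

missing: B.a=0 B.b=0

outcome vector order: (B.a,B.b)
PSO: 6 outcomes — {00, 01, 02, 10, 11, 12}
PSO∖claimed = {00}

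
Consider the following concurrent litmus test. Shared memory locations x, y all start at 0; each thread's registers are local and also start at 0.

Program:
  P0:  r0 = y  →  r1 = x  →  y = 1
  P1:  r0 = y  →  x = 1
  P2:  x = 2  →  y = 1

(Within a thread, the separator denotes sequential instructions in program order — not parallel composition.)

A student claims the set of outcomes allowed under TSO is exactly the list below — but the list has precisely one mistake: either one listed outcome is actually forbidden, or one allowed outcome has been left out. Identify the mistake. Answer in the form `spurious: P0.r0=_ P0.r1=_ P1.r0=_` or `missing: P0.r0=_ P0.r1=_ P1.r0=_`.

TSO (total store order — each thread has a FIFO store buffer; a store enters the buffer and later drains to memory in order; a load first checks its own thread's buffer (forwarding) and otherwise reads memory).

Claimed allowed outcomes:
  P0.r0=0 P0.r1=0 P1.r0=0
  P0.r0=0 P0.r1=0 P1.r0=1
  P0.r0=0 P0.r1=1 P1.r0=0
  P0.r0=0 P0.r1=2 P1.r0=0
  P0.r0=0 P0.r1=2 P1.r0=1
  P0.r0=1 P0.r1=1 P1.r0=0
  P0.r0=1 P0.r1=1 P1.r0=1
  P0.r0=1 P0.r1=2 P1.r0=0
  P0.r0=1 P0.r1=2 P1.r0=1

outcome vector order: (P0.r0,P0.r1,P1.r0)
TSO: 10 outcomes — {000; 001; 010; 011; 020; 021; 110; 111; 120; 121}
TSO∖claimed = {011}

missing: P0.r0=0 P0.r1=1 P1.r0=1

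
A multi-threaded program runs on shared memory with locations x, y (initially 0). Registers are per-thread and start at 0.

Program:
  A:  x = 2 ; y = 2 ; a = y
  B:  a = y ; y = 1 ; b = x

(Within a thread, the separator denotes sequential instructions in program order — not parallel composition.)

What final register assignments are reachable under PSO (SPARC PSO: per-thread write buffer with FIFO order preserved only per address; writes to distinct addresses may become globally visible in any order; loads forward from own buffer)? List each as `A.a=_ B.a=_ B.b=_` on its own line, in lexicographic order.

outcome vector order: (A.a,B.a,B.b)
|PSO outcomes| = 8

A.a=1 B.a=0 B.b=0
A.a=1 B.a=0 B.b=2
A.a=1 B.a=2 B.b=0
A.a=1 B.a=2 B.b=2
A.a=2 B.a=0 B.b=0
A.a=2 B.a=0 B.b=2
A.a=2 B.a=2 B.b=0
A.a=2 B.a=2 B.b=2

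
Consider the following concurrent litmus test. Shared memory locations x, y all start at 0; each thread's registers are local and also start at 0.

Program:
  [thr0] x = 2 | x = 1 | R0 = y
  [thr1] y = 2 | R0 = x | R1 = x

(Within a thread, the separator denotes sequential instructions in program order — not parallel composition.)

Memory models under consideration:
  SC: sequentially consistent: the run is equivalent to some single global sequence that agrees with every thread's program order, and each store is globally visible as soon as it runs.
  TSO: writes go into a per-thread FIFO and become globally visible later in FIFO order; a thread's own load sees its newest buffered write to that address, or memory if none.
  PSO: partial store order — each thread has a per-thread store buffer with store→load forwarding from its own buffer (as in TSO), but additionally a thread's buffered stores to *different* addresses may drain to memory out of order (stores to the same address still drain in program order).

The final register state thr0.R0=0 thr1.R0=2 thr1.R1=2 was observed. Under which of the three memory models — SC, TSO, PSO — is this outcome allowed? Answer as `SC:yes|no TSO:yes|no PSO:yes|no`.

SC:no TSO:yes PSO:yes

outcome vector order: (thr0.R0,thr1.R0,thr1.R1)
SC: 7 outcomes — {<0 1 1>, <2 0 0>, <2 0 1>, <2 0 2>, <2 1 1>, <2 2 1>, <2 2 2>}
TSO: 12 outcomes — {<0 0 0>, <0 0 1>, <0 0 2>, <0 1 1>, <0 2 1>, <0 2 2>, <2 0 0>, <2 0 1>, <2 0 2>, <2 1 1>, <2 2 1>, <2 2 2>}
PSO: 12 outcomes — {<0 0 0>, <0 0 1>, <0 0 2>, <0 1 1>, <0 2 1>, <0 2 2>, <2 0 0>, <2 0 1>, <2 0 2>, <2 1 1>, <2 2 1>, <2 2 2>}
target <0 2 2> ∈ {TSO,PSO}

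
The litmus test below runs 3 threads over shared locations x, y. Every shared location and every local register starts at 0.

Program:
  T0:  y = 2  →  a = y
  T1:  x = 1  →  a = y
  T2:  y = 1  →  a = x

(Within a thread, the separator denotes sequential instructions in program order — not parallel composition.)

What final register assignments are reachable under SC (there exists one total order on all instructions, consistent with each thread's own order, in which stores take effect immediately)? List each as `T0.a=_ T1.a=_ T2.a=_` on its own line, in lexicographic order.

T0.a=1 T1.a=0 T2.a=1
T0.a=1 T1.a=1 T2.a=0
T0.a=1 T1.a=1 T2.a=1
T0.a=1 T1.a=2 T2.a=1
T0.a=2 T1.a=0 T2.a=1
T0.a=2 T1.a=1 T2.a=0
T0.a=2 T1.a=1 T2.a=1
T0.a=2 T1.a=2 T2.a=0
T0.a=2 T1.a=2 T2.a=1

outcome vector order: (T0.a,T1.a,T2.a)
|SC outcomes| = 9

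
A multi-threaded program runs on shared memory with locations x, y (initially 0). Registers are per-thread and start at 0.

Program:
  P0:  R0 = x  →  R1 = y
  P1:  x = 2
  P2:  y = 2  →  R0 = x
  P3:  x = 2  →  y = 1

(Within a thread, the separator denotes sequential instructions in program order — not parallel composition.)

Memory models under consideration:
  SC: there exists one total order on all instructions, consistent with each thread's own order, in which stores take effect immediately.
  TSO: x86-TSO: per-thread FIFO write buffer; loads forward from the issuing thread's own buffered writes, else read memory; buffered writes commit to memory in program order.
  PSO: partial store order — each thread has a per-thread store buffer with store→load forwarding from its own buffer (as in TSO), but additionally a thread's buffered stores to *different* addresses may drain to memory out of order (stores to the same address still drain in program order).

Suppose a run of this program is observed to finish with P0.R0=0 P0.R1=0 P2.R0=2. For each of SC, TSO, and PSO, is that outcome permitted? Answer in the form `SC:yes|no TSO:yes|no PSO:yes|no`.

SC:yes TSO:yes PSO:yes

outcome vector order: (P0.R0,P0.R1,P2.R0)
under SC → 000; 002; 010; 012; 020; 022; 202; 210; 212; 220; 222
under TSO → 000; 002; 010; 012; 020; 022; 200; 202; 210; 212; 220; 222
under PSO → 000; 002; 010; 012; 020; 022; 200; 202; 210; 212; 220; 222
target 002 ∈ {SC,TSO,PSO}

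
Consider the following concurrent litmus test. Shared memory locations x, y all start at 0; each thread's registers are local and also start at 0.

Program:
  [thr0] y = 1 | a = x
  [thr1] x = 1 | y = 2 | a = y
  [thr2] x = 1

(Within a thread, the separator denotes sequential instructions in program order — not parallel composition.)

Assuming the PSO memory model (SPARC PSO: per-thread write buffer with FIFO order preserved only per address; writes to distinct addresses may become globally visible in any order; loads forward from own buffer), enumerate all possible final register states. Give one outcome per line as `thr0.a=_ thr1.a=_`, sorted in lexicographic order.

thr0.a=0 thr1.a=1
thr0.a=0 thr1.a=2
thr0.a=1 thr1.a=1
thr0.a=1 thr1.a=2

outcome vector order: (thr0.a,thr1.a)
|PSO outcomes| = 4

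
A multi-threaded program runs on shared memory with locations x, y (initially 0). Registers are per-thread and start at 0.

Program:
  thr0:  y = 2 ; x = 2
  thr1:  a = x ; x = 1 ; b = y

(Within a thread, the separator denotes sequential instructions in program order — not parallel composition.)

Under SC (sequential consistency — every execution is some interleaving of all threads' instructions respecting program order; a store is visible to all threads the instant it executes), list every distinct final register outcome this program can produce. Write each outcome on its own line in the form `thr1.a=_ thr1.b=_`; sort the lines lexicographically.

thr1.a=0 thr1.b=0
thr1.a=0 thr1.b=2
thr1.a=2 thr1.b=2

outcome vector order: (thr1.a,thr1.b)
|SC outcomes| = 3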